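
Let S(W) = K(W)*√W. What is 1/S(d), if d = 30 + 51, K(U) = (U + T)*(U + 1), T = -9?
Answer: 1/53136 ≈ 1.8820e-5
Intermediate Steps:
K(U) = (1 + U)*(-9 + U) (K(U) = (U - 9)*(U + 1) = (-9 + U)*(1 + U) = (1 + U)*(-9 + U))
d = 81
S(W) = √W*(-9 + W² - 8*W) (S(W) = (-9 + W² - 8*W)*√W = √W*(-9 + W² - 8*W))
1/S(d) = 1/(√81*(-9 + 81² - 8*81)) = 1/(9*(-9 + 6561 - 648)) = 1/(9*5904) = 1/53136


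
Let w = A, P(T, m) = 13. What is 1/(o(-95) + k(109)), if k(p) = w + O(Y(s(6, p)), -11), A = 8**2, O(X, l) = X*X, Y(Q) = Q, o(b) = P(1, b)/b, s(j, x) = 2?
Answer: 95/6447 ≈ 0.014736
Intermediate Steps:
o(b) = 13/b
O(X, l) = X**2
A = 64
w = 64
k(p) = 68 (k(p) = 64 + 2**2 = 64 + 4 = 68)
1/(o(-95) + k(109)) = 1/(13/(-95) + 68) = 1/(13*(-1/95) + 68) = 1/(-13/95 + 68) = 1/(6447/95) = 95/6447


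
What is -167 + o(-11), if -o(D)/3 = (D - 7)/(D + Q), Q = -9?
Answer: -1697/10 ≈ -169.70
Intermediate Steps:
o(D) = -3*(-7 + D)/(-9 + D) (o(D) = -3*(D - 7)/(D - 9) = -3*(-7 + D)/(-9 + D))
-167 + o(-11) = -167 + 3*(7 - 1*(-11))/(-9 - 11) = -167 + 3*(7 + 11)/(-20) = -167 + 3*(-1/20)*18 = -167 - 27/10 = -1697/10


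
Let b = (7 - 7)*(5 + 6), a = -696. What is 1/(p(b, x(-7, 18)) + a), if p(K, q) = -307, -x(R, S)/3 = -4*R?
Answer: -1/1003 ≈ -0.00099701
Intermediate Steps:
x(R, S) = 12*R (x(R, S) = -(-12)*R = 12*R)
b = 0 (b = 0*11 = 0)
1/(p(b, x(-7, 18)) + a) = 1/(-307 - 696) = 1/(-1003) = -1/1003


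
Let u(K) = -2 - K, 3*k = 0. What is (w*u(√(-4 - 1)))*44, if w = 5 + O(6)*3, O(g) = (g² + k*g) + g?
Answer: -11528 - 5764*I*√5 ≈ -11528.0 - 12889.0*I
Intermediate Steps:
k = 0 (k = (⅓)*0 = 0)
O(g) = g + g² (O(g) = (g² + 0*g) + g = (g² + 0) + g = g² + g = g + g²)
w = 131 (w = 5 + (6*(1 + 6))*3 = 5 + (6*7)*3 = 5 + 42*3 = 5 + 126 = 131)
(w*u(√(-4 - 1)))*44 = (131*(-2 - √(-4 - 1)))*44 = (131*(-2 - √(-5)))*44 = (131*(-2 - I*√5))*44 = (-262 - 131*I*√5)*44 = -11528 - 5764*I*√5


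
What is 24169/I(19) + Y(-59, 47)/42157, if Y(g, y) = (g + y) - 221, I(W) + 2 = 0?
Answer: -1018892999/84314 ≈ -12085.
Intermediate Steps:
I(W) = -2 (I(W) = -2 + 0 = -2)
Y(g, y) = -221 + g + y
24169/I(19) + Y(-59, 47)/42157 = 24169/(-2) + (-221 - 59 + 47)/42157 = 24169*(-1/2) - 233*1/42157 = -24169/2 - 233/42157 = -1018892999/84314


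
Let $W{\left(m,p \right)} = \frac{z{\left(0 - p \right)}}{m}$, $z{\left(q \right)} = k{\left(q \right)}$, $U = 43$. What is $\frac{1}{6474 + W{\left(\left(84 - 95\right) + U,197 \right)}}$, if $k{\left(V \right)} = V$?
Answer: $\frac{32}{206971} \approx 0.00015461$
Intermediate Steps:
$z{\left(q \right)} = q$
$W{\left(m,p \right)} = - \frac{p}{m}$ ($W{\left(m,p \right)} = \frac{0 - p}{m} = \frac{\left(-1\right) p}{m} = - \frac{p}{m}$)
$\frac{1}{6474 + W{\left(\left(84 - 95\right) + U,197 \right)}} = \frac{1}{6474 - \frac{197}{\left(84 - 95\right) + 43}} = \frac{1}{6474 - \frac{197}{-11 + 43}} = \frac{1}{6474 - \frac{197}{32}} = \frac{1}{\frac{206971}{32}} = \frac{32}{206971}$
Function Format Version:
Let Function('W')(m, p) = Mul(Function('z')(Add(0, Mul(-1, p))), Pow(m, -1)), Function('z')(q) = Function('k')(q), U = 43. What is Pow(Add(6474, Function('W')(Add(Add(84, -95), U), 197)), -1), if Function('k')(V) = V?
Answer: Rational(32, 206971) ≈ 0.00015461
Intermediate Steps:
Function('z')(q) = q
Function('W')(m, p) = Mul(-1, p, Pow(m, -1)) (Function('W')(m, p) = Mul(Add(0, Mul(-1, p)), Pow(m, -1)) = Mul(Mul(-1, p), Pow(m, -1)) = Mul(-1, p, Pow(m, -1)))
Pow(Add(6474, Function('W')(Add(Add(84, -95), U), 197)), -1) = Pow(Add(6474, Mul(-1, 197, Pow(Add(Add(84, -95), 43), -1))), -1) = Pow(Add(6474, Mul(-1, 197, Pow(Add(-11, 43), -1))), -1) = Pow(Add(6474, Mul(-1, 197, Pow(32, -1))), -1) = Pow(Add(6474, Mul(-1, 197, Rational(1, 32))), -1) = Pow(Add(6474, Rational(-197, 32)), -1) = Pow(Rational(206971, 32), -1) = Rational(32, 206971)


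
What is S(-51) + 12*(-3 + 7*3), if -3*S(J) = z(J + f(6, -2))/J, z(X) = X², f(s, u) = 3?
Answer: 3928/17 ≈ 231.06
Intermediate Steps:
S(J) = -(3 + J)²/(3*J) (S(J) = -(J + 3)²/(3*J) = -(3 + J)²/(3*J))
S(-51) + 12*(-3 + 7*3) = -⅓*(3 - 51)²/(-51) + 12*(-3 + 7*3) = -⅓*(-1/51)*(-48)² + 12*(-3 + 21) = -⅓*(-1/51)*2304 + 12*18 = 256/17 + 216 = 3928/17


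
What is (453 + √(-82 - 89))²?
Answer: 205038 + 2718*I*√19 ≈ 2.0504e+5 + 11847.0*I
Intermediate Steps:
(453 + √(-82 - 89))² = (453 + √(-171))² = (453 + 3*I*√19)²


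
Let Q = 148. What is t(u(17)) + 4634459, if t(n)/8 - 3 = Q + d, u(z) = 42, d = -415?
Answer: 4632347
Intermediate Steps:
t(n) = -2112 (t(n) = 24 + 8*(148 - 415) = 24 + 8*(-267) = 24 - 2136 = -2112)
t(u(17)) + 4634459 = -2112 + 4634459 = 4632347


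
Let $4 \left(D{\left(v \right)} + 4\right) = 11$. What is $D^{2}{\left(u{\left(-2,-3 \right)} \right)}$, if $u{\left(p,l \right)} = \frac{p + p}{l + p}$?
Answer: $\frac{25}{16} \approx 1.5625$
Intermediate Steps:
$u{\left(p,l \right)} = \frac{2 p}{l + p}$
$D{\left(v \right)} = - \frac{5}{4}$ ($D{\left(v \right)} = -4 + \frac{1}{4} \cdot 11 = -4 + \frac{11}{4} = - \frac{5}{4}$)
$D^{2}{\left(u{\left(-2,-3 \right)} \right)} = \left(- \frac{5}{4}\right)^{2} = \frac{25}{16}$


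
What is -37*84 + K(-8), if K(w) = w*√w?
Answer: -3108 - 16*I*√2 ≈ -3108.0 - 22.627*I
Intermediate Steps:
K(w) = w^(3/2)
-37*84 + K(-8) = -37*84 + (-8)^(3/2) = -3108 - 16*I*√2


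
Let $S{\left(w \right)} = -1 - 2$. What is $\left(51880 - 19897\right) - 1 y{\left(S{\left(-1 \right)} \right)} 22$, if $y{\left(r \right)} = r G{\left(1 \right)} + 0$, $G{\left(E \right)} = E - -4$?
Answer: $32313$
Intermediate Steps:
$S{\left(w \right)} = -3$ ($S{\left(w \right)} = -1 - 2 = -3$)
$G{\left(E \right)} = 4 + E$ ($G{\left(E \right)} = E + 4 = 4 + E$)
$y{\left(r \right)} = 5 r$ ($y{\left(r \right)} = r \left(4 + 1\right) + 0 = r 5 + 0 = 5 r + 0 = 5 r$)
$\left(51880 - 19897\right) - 1 y{\left(S{\left(-1 \right)} \right)} 22 = \left(51880 - 19897\right) - 1 \cdot 5 \left(-3\right) 22 = \left(51880 - 19897\right) - 1 \left(-15\right) 22 = 31983 - \left(-15\right) 22 = 31983 - -330 = 31983 + 330 = 32313$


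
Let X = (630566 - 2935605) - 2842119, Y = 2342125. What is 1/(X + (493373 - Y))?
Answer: -1/6995910 ≈ -1.4294e-7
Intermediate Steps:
X = -5147158 (X = -2305039 - 2842119 = -5147158)
1/(X + (493373 - Y)) = 1/(-5147158 + (493373 - 1*2342125)) = 1/(-5147158 + (493373 - 2342125)) = 1/(-5147158 - 1848752) = 1/(-6995910) = -1/6995910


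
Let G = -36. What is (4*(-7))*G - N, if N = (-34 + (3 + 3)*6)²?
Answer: 1004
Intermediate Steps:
N = 4 (N = (-34 + 6*6)² = (-34 + 36)² = 2² = 4)
(4*(-7))*G - N = (4*(-7))*(-36) - 1*4 = -28*(-36) - 4 = 1008 - 4 = 1004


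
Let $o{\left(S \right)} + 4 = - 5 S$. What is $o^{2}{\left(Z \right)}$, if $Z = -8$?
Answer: $1296$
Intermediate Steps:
$o{\left(S \right)} = -4 - 5 S$
$o^{2}{\left(Z \right)} = \left(-4 - -40\right)^{2} = \left(-4 + 40\right)^{2} = 36^{2} = 1296$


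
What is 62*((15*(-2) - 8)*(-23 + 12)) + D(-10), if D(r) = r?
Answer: 25906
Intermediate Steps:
62*((15*(-2) - 8)*(-23 + 12)) + D(-10) = 62*((15*(-2) - 8)*(-23 + 12)) - 10 = 62*((-30 - 8)*(-11)) - 10 = 62*(-38*(-11)) - 10 = 62*418 - 10 = 25916 - 10 = 25906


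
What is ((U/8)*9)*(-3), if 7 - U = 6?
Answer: -27/8 ≈ -3.3750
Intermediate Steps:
U = 1 (U = 7 - 1*6 = 7 - 6 = 1)
((U/8)*9)*(-3) = ((1/8)*9)*(-3) = ((1*(⅛))*9)*(-3) = ((⅛)*9)*(-3) = (9/8)*(-3) = -27/8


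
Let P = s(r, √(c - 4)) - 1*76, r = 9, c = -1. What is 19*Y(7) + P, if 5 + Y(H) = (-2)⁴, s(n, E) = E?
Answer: 133 + I*√5 ≈ 133.0 + 2.2361*I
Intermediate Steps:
Y(H) = 11 (Y(H) = -5 + (-2)⁴ = -5 + 16 = 11)
P = -76 + I*√5 (P = √(-1 - 4) - 1*76 = √(-5) - 76 = I*√5 - 76 = -76 + I*√5 ≈ -76.0 + 2.2361*I)
19*Y(7) + P = 19*11 + (-76 + I*√5) = 209 + (-76 + I*√5) = 133 + I*√5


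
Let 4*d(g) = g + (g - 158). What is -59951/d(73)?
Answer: 59951/3 ≈ 19984.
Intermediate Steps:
d(g) = -79/2 + g/2 (d(g) = (g + (g - 158))/4 = (g + (-158 + g))/4 = (-158 + 2*g)/4 = -79/2 + g/2)
-59951/d(73) = -59951/(-79/2 + (½)*73) = -59951/(-79/2 + 73/2) = -59951/(-3) = -59951*(-⅓) = 59951/3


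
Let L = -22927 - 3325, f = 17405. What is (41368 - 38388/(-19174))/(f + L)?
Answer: -396614210/84816189 ≈ -4.6762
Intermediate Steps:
L = -26252
(41368 - 38388/(-19174))/(f + L) = (41368 - 38388/(-19174))/(17405 - 26252) = (41368 - 38388*(-1/19174))/(-8847) = (41368 + 19194/9587)*(-1/8847) = (396614210/9587)*(-1/8847) = -396614210/84816189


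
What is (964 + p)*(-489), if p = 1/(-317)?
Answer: -149432043/317 ≈ -4.7139e+5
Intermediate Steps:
p = -1/317 ≈ -0.0031546
(964 + p)*(-489) = (964 - 1/317)*(-489) = (305587/317)*(-489) = -149432043/317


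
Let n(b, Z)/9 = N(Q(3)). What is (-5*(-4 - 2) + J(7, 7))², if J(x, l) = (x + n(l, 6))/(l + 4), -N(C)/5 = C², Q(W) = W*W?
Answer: 10942864/121 ≈ 90437.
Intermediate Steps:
Q(W) = W²
N(C) = -5*C²
n(b, Z) = -3645 (n(b, Z) = 9*(-5*(3²)²) = 9*(-5*9²) = 9*(-5*81) = 9*(-405) = -3645)
J(x, l) = (-3645 + x)/(4 + l) (J(x, l) = (x - 3645)/(l + 4) = (-3645 + x)/(4 + l))
(-5*(-4 - 2) + J(7, 7))² = (-5*(-4 - 2) + (-3645 + 7)/(4 + 7))² = (-5*(-6) - 3638/11)² = (30 + (1/11)*(-3638))² = (30 - 3638/11)² = (-3308/11)² = 10942864/121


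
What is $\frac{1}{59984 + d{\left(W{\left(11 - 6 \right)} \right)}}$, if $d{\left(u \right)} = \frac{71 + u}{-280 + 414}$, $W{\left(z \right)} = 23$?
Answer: $\frac{67}{4018975} \approx 1.6671 \cdot 10^{-5}$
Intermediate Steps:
$d{\left(u \right)} = \frac{71}{134} + \frac{u}{134}$ ($d{\left(u \right)} = \frac{71 + u}{134} = \left(71 + u\right) \frac{1}{134} = \frac{71}{134} + \frac{u}{134}$)
$\frac{1}{59984 + d{\left(W{\left(11 - 6 \right)} \right)}} = \frac{1}{59984 + \left(\frac{71}{134} + \frac{1}{134} \cdot 23\right)} = \frac{1}{59984 + \left(\frac{71}{134} + \frac{23}{134}\right)} = \frac{1}{59984 + \frac{47}{67}} = \frac{1}{\frac{4018975}{67}} = \frac{67}{4018975}$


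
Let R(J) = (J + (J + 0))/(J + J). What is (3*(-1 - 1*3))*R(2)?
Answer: -12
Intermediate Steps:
R(J) = 1 (R(J) = (J + J)/((2*J)) = (2*J)*(1/(2*J)) = 1)
(3*(-1 - 1*3))*R(2) = (3*(-1 - 1*3))*1 = (3*(-1 - 3))*1 = (3*(-4))*1 = -12*1 = -12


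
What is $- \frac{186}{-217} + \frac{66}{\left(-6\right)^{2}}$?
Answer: $\frac{113}{42} \approx 2.6905$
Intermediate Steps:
$- \frac{186}{-217} + \frac{66}{\left(-6\right)^{2}} = \left(-186\right) \left(- \frac{1}{217}\right) + \frac{66}{36} = \frac{6}{7} + 66 \cdot \frac{1}{36} = \frac{6}{7} + \frac{11}{6} = \frac{113}{42}$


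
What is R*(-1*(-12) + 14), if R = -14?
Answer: -364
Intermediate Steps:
R*(-1*(-12) + 14) = -14*(-1*(-12) + 14) = -14*(12 + 14) = -14*26 = -364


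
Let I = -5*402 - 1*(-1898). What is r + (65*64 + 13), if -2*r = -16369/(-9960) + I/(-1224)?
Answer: 4238552861/1015920 ≈ 4172.1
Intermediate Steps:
I = -112 (I = -2010 + 1898 = -112)
r = -881299/1015920 (r = -(-16369/(-9960) - 112/(-1224))/2 = -(-16369*(-1/9960) - 112*(-1/1224))/2 = -(16369/9960 + 14/153)/2 = -½*881299/507960 = -881299/1015920 ≈ -0.86749)
r + (65*64 + 13) = -881299/1015920 + (65*64 + 13) = -881299/1015920 + (4160 + 13) = -881299/1015920 + 4173 = 4238552861/1015920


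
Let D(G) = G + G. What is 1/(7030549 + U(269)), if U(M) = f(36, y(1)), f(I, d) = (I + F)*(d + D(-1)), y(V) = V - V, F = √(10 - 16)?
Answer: 7030477/49427606847553 + 2*I*√6/49427606847553 ≈ 1.4224e-7 + 9.9114e-14*I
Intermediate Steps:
D(G) = 2*G
F = I*√6 (F = √(-6) = I*√6 ≈ 2.4495*I)
y(V) = 0
f(I, d) = (-2 + d)*(I + I*√6) (f(I, d) = (I + I*√6)*(d + 2*(-1)) = (I + I*√6)*(d - 2) = (I + I*√6)*(-2 + d) = (-2 + d)*(I + I*√6))
U(M) = -72 - 2*I*√6 (U(M) = -2*36 + 36*0 - 2*I*√6 + I*0*√6 = -72 + 0 - 2*I*√6 + 0 = -72 - 2*I*√6)
1/(7030549 + U(269)) = 1/(7030549 + (-72 - 2*I*√6)) = 1/(7030477 - 2*I*√6)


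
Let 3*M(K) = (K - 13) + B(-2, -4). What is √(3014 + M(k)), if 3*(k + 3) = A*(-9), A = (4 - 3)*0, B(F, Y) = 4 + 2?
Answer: 2*√6774/3 ≈ 54.870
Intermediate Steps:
B(F, Y) = 6
A = 0 (A = 1*0 = 0)
k = -3 (k = -3 + (0*(-9))/3 = -3 + (⅓)*0 = -3 + 0 = -3)
M(K) = -7/3 + K/3 (M(K) = ((K - 13) + 6)/3 = ((-13 + K) + 6)/3 = (-7 + K)/3 = -7/3 + K/3)
√(3014 + M(k)) = √(3014 + (-7/3 + (⅓)*(-3))) = √(3014 + (-7/3 - 1)) = √(3014 - 10/3) = √(9032/3) = 2*√6774/3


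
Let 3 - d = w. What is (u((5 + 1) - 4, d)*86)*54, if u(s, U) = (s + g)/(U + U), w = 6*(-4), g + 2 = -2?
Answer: -172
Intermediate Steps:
g = -4 (g = -2 - 2 = -4)
w = -24
d = 27 (d = 3 - 1*(-24) = 3 + 24 = 27)
u(s, U) = (-4 + s)/(2*U) (u(s, U) = (s - 4)/(U + U) = (-4 + s)/((2*U)) = (-4 + s)*(1/(2*U)) = (-4 + s)/(2*U))
(u((5 + 1) - 4, d)*86)*54 = (((1/2)*(-4 + ((5 + 1) - 4))/27)*86)*54 = (((1/2)*(1/27)*(-4 + (6 - 4)))*86)*54 = (((1/2)*(1/27)*(-4 + 2))*86)*54 = (((1/2)*(1/27)*(-2))*86)*54 = -1/27*86*54 = -86/27*54 = -172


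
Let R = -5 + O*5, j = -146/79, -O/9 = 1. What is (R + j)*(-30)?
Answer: 122880/79 ≈ 1555.4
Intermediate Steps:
O = -9 (O = -9*1 = -9)
j = -146/79 (j = -146*1/79 = -146/79 ≈ -1.8481)
R = -50 (R = -5 - 9*5 = -5 - 45 = -50)
(R + j)*(-30) = (-50 - 146/79)*(-30) = -4096/79*(-30) = 122880/79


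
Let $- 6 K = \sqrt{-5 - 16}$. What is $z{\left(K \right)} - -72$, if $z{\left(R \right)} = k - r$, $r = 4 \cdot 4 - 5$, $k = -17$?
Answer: $44$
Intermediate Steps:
$K = - \frac{i \sqrt{21}}{6}$ ($K = - \frac{\sqrt{-5 - 16}}{6} = - \frac{\sqrt{-21}}{6} = - \frac{i \sqrt{21}}{6} \approx - 0.76376 i$)
$r = 11$ ($r = 16 - 5 = 11$)
$z{\left(R \right)} = -28$ ($z{\left(R \right)} = -17 - 11 = -28$)
$z{\left(K \right)} - -72 = -28 - -72 = -28 + 72 = 44$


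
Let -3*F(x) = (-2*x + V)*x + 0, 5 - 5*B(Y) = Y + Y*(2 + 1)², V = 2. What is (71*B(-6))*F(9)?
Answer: 44304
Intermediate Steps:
B(Y) = 1 - 2*Y (B(Y) = 1 - (Y + Y*(2 + 1)²)/5 = 1 - (Y + Y*3²)/5 = 1 - (Y + Y*9)/5 = 1 - (Y + 9*Y)/5 = 1 - 2*Y)
F(x) = -x*(2 - 2*x)/3 (F(x) = -((-2*x + 2)*x + 0)/3 = -((2 - 2*x)*x + 0)/3 = -(x*(2 - 2*x) + 0)/3 = -x*(2 - 2*x)/3)
(71*B(-6))*F(9) = (71*(1 - 2*(-6)))*((⅔)*9*(-1 + 9)) = (71*(1 + 12))*((⅔)*9*8) = (71*13)*48 = 923*48 = 44304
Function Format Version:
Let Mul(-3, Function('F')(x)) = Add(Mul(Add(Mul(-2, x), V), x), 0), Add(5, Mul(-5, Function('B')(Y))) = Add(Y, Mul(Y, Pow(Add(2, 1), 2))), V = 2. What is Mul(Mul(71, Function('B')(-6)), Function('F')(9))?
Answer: 44304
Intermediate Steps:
Function('B')(Y) = Add(1, Mul(-2, Y)) (Function('B')(Y) = Add(1, Mul(Rational(-1, 5), Add(Y, Mul(Y, Pow(Add(2, 1), 2))))) = Add(1, Mul(Rational(-1, 5), Add(Y, Mul(Y, Pow(3, 2))))) = Add(1, Mul(Rational(-1, 5), Add(Y, Mul(Y, 9)))) = Add(1, Mul(Rational(-1, 5), Add(Y, Mul(9, Y)))) = Add(1, Mul(Rational(-1, 5), Mul(10, Y))) = Add(1, Mul(-2, Y)))
Function('F')(x) = Mul(Rational(-1, 3), x, Add(2, Mul(-2, x))) (Function('F')(x) = Mul(Rational(-1, 3), Add(Mul(Add(Mul(-2, x), 2), x), 0)) = Mul(Rational(-1, 3), Add(Mul(Add(2, Mul(-2, x)), x), 0)) = Mul(Rational(-1, 3), Add(Mul(x, Add(2, Mul(-2, x))), 0)) = Mul(Rational(-1, 3), Mul(x, Add(2, Mul(-2, x)))) = Mul(Rational(-1, 3), x, Add(2, Mul(-2, x))))
Mul(Mul(71, Function('B')(-6)), Function('F')(9)) = Mul(Mul(71, Add(1, Mul(-2, -6))), Mul(Rational(2, 3), 9, Add(-1, 9))) = Mul(Mul(71, Add(1, 12)), Mul(Rational(2, 3), 9, 8)) = Mul(Mul(71, 13), 48) = Mul(923, 48) = 44304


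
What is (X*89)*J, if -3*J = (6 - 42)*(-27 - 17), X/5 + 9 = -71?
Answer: 18796800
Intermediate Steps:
X = -400 (X = -45 + 5*(-71) = -45 - 355 = -400)
J = -528 (J = -(6 - 42)*(-27 - 17)/3 = -(-12)*(-44) = -1/3*1584 = -528)
(X*89)*J = -400*89*(-528) = -35600*(-528) = 18796800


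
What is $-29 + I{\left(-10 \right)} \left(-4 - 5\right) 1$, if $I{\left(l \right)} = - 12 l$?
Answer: $-1109$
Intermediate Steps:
$-29 + I{\left(-10 \right)} \left(-4 - 5\right) 1 = -29 + \left(-12\right) \left(-10\right) \left(-4 - 5\right) 1 = -29 + 120 \left(\left(-9\right) 1\right) = -29 + 120 \left(-9\right) = -29 - 1080 = -1109$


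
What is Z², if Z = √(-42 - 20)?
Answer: -62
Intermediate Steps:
Z = I*√62 (Z = √(-62) = I*√62 ≈ 7.874*I)
Z² = (I*√62)² = -62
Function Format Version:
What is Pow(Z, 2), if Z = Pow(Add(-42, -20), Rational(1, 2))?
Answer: -62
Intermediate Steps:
Z = Mul(I, Pow(62, Rational(1, 2))) (Z = Pow(-62, Rational(1, 2)) = Mul(I, Pow(62, Rational(1, 2))) ≈ Mul(7.8740, I))
Pow(Z, 2) = Pow(Mul(I, Pow(62, Rational(1, 2))), 2) = -62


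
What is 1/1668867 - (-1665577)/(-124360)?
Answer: -2779626366899/207540300120 ≈ -13.393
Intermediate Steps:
1/1668867 - (-1665577)/(-124360) = 1/1668867 - (-1665577)*(-1)/124360 = 1/1668867 - 1*1665577/124360 = 1/1668867 - 1665577/124360 = -2779626366899/207540300120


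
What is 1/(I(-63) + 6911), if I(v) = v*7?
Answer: 1/6470 ≈ 0.00015456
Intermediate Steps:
I(v) = 7*v
1/(I(-63) + 6911) = 1/(7*(-63) + 6911) = 1/(-441 + 6911) = 1/6470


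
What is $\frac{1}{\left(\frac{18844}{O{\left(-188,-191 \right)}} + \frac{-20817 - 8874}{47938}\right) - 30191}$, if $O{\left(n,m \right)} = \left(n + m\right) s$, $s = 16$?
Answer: $- \frac{36337004}{1097185911501} \approx -3.3118 \cdot 10^{-5}$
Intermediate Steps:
$O{\left(n,m \right)} = 16 m + 16 n$ ($O{\left(n,m \right)} = \left(n + m\right) 16 = \left(m + n\right) 16 = 16 m + 16 n$)
$\frac{1}{\left(\frac{18844}{O{\left(-188,-191 \right)}} + \frac{-20817 - 8874}{47938}\right) - 30191} = \frac{1}{\left(\frac{18844}{16 \left(-191\right) + 16 \left(-188\right)} + \frac{-20817 - 8874}{47938}\right) - 30191} = \frac{1}{\left(\frac{18844}{-3056 - 3008} - \frac{29691}{47938}\right) - 30191} = \frac{1}{\left(\frac{18844}{-6064} - \frac{29691}{47938}\right) - 30191} = \frac{1}{\left(18844 \left(- \frac{1}{6064}\right) - \frac{29691}{47938}\right) - 30191} = \frac{1}{\left(- \frac{4711}{1516} - \frac{29691}{47938}\right) - 30191} = \frac{1}{- \frac{135423737}{36337004} - 30191} = \frac{1}{- \frac{1097185911501}{36337004}} = - \frac{36337004}{1097185911501}$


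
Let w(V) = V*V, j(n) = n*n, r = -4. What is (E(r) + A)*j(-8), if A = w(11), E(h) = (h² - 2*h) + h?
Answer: 9024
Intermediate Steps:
j(n) = n²
E(h) = h² - h
w(V) = V²
A = 121 (A = 11² = 121)
(E(r) + A)*j(-8) = (-4*(-1 - 4) + 121)*(-8)² = (-4*(-5) + 121)*64 = (20 + 121)*64 = 141*64 = 9024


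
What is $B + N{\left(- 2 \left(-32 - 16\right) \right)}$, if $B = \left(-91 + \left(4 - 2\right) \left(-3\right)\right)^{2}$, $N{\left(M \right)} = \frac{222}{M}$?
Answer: $\frac{150581}{16} \approx 9411.3$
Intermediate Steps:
$B = 9409$ ($B = \left(-91 + 2 \left(-3\right)\right)^{2} = \left(-91 - 6\right)^{2} = \left(-97\right)^{2} = 9409$)
$B + N{\left(- 2 \left(-32 - 16\right) \right)} = 9409 + \frac{222}{\left(-2\right) \left(-32 - 16\right)} = 9409 + \frac{222}{\left(-2\right) \left(-48\right)} = 9409 + \frac{222}{96} = 9409 + 222 \cdot \frac{1}{96} = 9409 + \frac{37}{16} = \frac{150581}{16}$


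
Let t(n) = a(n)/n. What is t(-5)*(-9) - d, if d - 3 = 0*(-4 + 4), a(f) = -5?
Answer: -12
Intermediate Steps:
d = 3 (d = 3 + 0*(-4 + 4) = 3 + 0*0 = 3 + 0 = 3)
t(n) = -5/n
t(-5)*(-9) - d = -5/(-5)*(-9) - 1*3 = -5*(-1/5)*(-9) - 3 = 1*(-9) - 3 = -9 - 3 = -12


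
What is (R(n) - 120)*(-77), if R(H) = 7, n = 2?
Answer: 8701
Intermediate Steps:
(R(n) - 120)*(-77) = (7 - 120)*(-77) = -113*(-77) = 8701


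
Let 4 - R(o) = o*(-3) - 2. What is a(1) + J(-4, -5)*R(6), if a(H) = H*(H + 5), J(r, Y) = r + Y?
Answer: -210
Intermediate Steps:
J(r, Y) = Y + r
a(H) = H*(5 + H)
R(o) = 6 + 3*o (R(o) = 4 - (o*(-3) - 2) = 4 - (-3*o - 2) = 4 - (-2 - 3*o) = 4 + (2 + 3*o) = 6 + 3*o)
a(1) + J(-4, -5)*R(6) = 1*(5 + 1) + (-5 - 4)*(6 + 3*6) = 1*6 - 9*(6 + 18) = 6 - 9*24 = 6 - 216 = -210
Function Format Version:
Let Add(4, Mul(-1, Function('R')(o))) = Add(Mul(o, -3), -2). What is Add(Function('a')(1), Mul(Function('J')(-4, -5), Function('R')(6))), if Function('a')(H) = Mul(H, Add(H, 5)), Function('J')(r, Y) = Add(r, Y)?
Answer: -210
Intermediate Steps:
Function('J')(r, Y) = Add(Y, r)
Function('a')(H) = Mul(H, Add(5, H))
Function('R')(o) = Add(6, Mul(3, o)) (Function('R')(o) = Add(4, Mul(-1, Add(Mul(o, -3), -2))) = Add(4, Mul(-1, Add(Mul(-3, o), -2))) = Add(4, Mul(-1, Add(-2, Mul(-3, o)))) = Add(4, Add(2, Mul(3, o))) = Add(6, Mul(3, o)))
Add(Function('a')(1), Mul(Function('J')(-4, -5), Function('R')(6))) = Add(Mul(1, Add(5, 1)), Mul(Add(-5, -4), Add(6, Mul(3, 6)))) = Add(Mul(1, 6), Mul(-9, Add(6, 18))) = Add(6, Mul(-9, 24)) = Add(6, -216) = -210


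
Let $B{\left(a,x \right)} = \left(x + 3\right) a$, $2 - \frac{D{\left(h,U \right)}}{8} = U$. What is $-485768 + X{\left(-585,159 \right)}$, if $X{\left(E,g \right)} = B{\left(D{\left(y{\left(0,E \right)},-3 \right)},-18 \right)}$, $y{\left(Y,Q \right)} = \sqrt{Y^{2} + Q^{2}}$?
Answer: $-486368$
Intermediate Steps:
$y{\left(Y,Q \right)} = \sqrt{Q^{2} + Y^{2}}$
$D{\left(h,U \right)} = 16 - 8 U$
$B{\left(a,x \right)} = a \left(3 + x\right)$ ($B{\left(a,x \right)} = \left(3 + x\right) a = a \left(3 + x\right)$)
$X{\left(E,g \right)} = -600$ ($X{\left(E,g \right)} = \left(16 - -24\right) \left(3 - 18\right) = \left(16 + 24\right) \left(-15\right) = 40 \left(-15\right) = -600$)
$-485768 + X{\left(-585,159 \right)} = -485768 - 600 = -486368$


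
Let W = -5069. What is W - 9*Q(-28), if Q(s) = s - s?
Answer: -5069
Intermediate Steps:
Q(s) = 0
W - 9*Q(-28) = -5069 - 9*0 = -5069 + 0 = -5069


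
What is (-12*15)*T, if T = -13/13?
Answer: 180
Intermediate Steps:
T = -1 (T = -13*1/13 = -1)
(-12*15)*T = -12*15*(-1) = -180*(-1) = 180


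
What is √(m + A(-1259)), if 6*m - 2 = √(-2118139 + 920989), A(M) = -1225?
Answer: √(-44088 + 30*I*√47886)/6 ≈ 2.5983 + 35.092*I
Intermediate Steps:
m = ⅓ + 5*I*√47886/6 (m = ⅓ + √(-2118139 + 920989)/6 = ⅓ + √(-1197150)/6 = ⅓ + (5*I*√47886)/6 = ⅓ + 5*I*√47886/6 ≈ 0.33333 + 182.36*I)
√(m + A(-1259)) = √((⅓ + 5*I*√47886/6) - 1225) = √(-3674/3 + 5*I*√47886/6)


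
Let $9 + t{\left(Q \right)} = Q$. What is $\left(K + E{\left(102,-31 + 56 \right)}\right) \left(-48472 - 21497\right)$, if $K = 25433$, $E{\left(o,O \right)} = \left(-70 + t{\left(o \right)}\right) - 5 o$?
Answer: $-1745446674$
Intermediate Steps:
$t{\left(Q \right)} = -9 + Q$
$E{\left(o,O \right)} = -79 - 4 o$ ($E{\left(o,O \right)} = \left(-70 + \left(-9 + o\right)\right) - 5 o = \left(-79 + o\right) - 5 o = -79 - 4 o$)
$\left(K + E{\left(102,-31 + 56 \right)}\right) \left(-48472 - 21497\right) = \left(25433 - 487\right) \left(-48472 - 21497\right) = \left(25433 - 487\right) \left(-69969\right) = 24946 \left(-69969\right) = -1745446674$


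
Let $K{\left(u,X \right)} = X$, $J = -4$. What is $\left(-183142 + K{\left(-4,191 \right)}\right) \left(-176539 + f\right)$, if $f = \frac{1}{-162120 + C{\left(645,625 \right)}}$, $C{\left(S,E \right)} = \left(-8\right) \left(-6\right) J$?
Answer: $\frac{5242350799416719}{162312} \approx 3.2298 \cdot 10^{10}$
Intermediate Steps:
$C{\left(S,E \right)} = -192$ ($C{\left(S,E \right)} = \left(-8\right) \left(-6\right) \left(-4\right) = 48 \left(-4\right) = -192$)
$f = - \frac{1}{162312}$ ($f = \frac{1}{-162120 - 192} = \frac{1}{-162312} = - \frac{1}{162312} \approx -6.161 \cdot 10^{-6}$)
$\left(-183142 + K{\left(-4,191 \right)}\right) \left(-176539 + f\right) = \left(-183142 + 191\right) \left(-176539 - \frac{1}{162312}\right) = \left(-182951\right) \left(- \frac{28654398169}{162312}\right) = \frac{5242350799416719}{162312}$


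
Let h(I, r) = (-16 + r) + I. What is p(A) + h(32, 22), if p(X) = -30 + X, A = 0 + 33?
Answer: 41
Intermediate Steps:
A = 33
h(I, r) = -16 + I + r
p(A) + h(32, 22) = (-30 + 33) + (-16 + 32 + 22) = 3 + 38 = 41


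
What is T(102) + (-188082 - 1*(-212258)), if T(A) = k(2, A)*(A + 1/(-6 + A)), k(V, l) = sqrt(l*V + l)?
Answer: 24176 + 9793*sqrt(34)/32 ≈ 25960.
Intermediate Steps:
k(V, l) = sqrt(l + V*l) (k(V, l) = sqrt(V*l + l) = sqrt(l + V*l))
T(A) = sqrt(3)*sqrt(A)*(A + 1/(-6 + A)) (T(A) = sqrt(A*(1 + 2))*(A + 1/(-6 + A)) = sqrt(A*3)*(A + 1/(-6 + A)) = sqrt(3*A)*(A + 1/(-6 + A)) = (sqrt(3)*sqrt(A))*(A + 1/(-6 + A)) = sqrt(3)*sqrt(A)*(A + 1/(-6 + A)))
T(102) + (-188082 - 1*(-212258)) = sqrt(3)*sqrt(102)*(1 + 102**2 - 6*102)/(-6 + 102) + (-188082 - 1*(-212258)) = sqrt(3)*sqrt(102)*(1 + 10404 - 612)/96 + (-188082 + 212258) = sqrt(3)*sqrt(102)*(1/96)*9793 + 24176 = 9793*sqrt(34)/32 + 24176 = 24176 + 9793*sqrt(34)/32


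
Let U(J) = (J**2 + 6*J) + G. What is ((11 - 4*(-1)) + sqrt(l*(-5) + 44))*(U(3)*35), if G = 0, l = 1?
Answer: 14175 + 945*sqrt(39) ≈ 20077.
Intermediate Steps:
U(J) = J**2 + 6*J (U(J) = (J**2 + 6*J) + 0 = J**2 + 6*J)
((11 - 4*(-1)) + sqrt(l*(-5) + 44))*(U(3)*35) = ((11 - 4*(-1)) + sqrt(1*(-5) + 44))*((3*(6 + 3))*35) = ((11 + 4) + sqrt(-5 + 44))*((3*9)*35) = (15 + sqrt(39))*(27*35) = (15 + sqrt(39))*945 = 14175 + 945*sqrt(39)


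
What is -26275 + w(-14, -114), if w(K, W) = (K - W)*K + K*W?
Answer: -26079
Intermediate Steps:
w(K, W) = K*W + K*(K - W) (w(K, W) = K*(K - W) + K*W = K*W + K*(K - W))
-26275 + w(-14, -114) = -26275 + (-14)² = -26275 + 196 = -26079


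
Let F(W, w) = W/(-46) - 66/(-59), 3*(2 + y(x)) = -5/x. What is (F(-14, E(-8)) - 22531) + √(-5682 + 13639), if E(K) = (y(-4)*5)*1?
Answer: -30572636/1357 + √7957 ≈ -22440.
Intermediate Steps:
y(x) = -2 - 5/(3*x) (y(x) = -2 + (-5/x)/3 = -2 - 5/(3*x))
E(K) = -95/12 (E(K) = ((-2 - 5/3/(-4))*5)*1 = ((-2 - 5/3*(-¼))*5)*1 = ((-2 + 5/12)*5)*1 = -19/12*5*1 = -95/12*1 = -95/12)
F(W, w) = 66/59 - W/46 (F(W, w) = W*(-1/46) - 66*(-1/59) = -W/46 + 66/59 = 66/59 - W/46)
(F(-14, E(-8)) - 22531) + √(-5682 + 13639) = ((66/59 - 1/46*(-14)) - 22531) + √(-5682 + 13639) = ((66/59 + 7/23) - 22531) + √7957 = (1931/1357 - 22531) + √7957 = -30572636/1357 + √7957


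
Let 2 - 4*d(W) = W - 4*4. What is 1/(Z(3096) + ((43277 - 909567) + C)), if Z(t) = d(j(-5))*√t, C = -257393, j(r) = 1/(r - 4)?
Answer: -20226294/22727941578335 - 489*√86/22727941578335 ≈ -8.9013e-7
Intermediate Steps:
j(r) = 1/(-4 + r)
d(W) = 9/2 - W/4 (d(W) = ½ - (W - 4*4)/4 = ½ - (W - 16)/4 = ½ - (-16 + W)/4 = ½ + (4 - W/4) = 9/2 - W/4)
Z(t) = 163*√t/36 (Z(t) = (9/2 - 1/(4*(-4 - 5)))*√t = (9/2 - ¼/(-9))*√t = (9/2 - ¼*(-⅑))*√t = (9/2 + 1/36)*√t = 163*√t/36)
1/(Z(3096) + ((43277 - 909567) + C)) = 1/(163*√3096/36 + ((43277 - 909567) - 257393)) = 1/(163*(6*√86)/36 + (-866290 - 257393)) = 1/(163*√86/6 - 1123683) = 1/(-1123683 + 163*√86/6)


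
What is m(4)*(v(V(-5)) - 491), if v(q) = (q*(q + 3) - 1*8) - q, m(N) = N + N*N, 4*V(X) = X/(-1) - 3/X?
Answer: -49424/5 ≈ -9884.8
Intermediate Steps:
V(X) = -3/(4*X) - X/4 (V(X) = (X/(-1) - 3/X)/4 = (X*(-1) - 3/X)/4 = (-X - 3/X)/4 = -3/(4*X) - X/4)
m(N) = N + N²
v(q) = -8 - q + q*(3 + q) (v(q) = (q*(3 + q) - 8) - q = (-8 + q*(3 + q)) - q = -8 - q + q*(3 + q))
m(4)*(v(V(-5)) - 491) = (4*(1 + 4))*((-8 + ((¼)*(-3 - 1*(-5)²)/(-5))² + 2*((¼)*(-3 - 1*(-5)²)/(-5))) - 491) = (4*5)*((-8 + ((¼)*(-⅕)*(-3 - 1*25))² + 2*((¼)*(-⅕)*(-3 - 1*25))) - 491) = 20*((-8 + ((¼)*(-⅕)*(-3 - 25))² + 2*((¼)*(-⅕)*(-3 - 25))) - 491) = 20*((-8 + ((¼)*(-⅕)*(-28))² + 2*((¼)*(-⅕)*(-28))) - 491) = 20*((-8 + (7/5)² + 2*(7/5)) - 491) = 20*((-8 + 49/25 + 14/5) - 491) = 20*(-81/25 - 491) = 20*(-12356/25) = -49424/5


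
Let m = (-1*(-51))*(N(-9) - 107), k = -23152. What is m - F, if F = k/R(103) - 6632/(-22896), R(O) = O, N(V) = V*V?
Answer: -324710599/294786 ≈ -1101.5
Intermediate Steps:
N(V) = V**2
F = -66175637/294786 (F = -23152/103 - 6632/(-22896) = -23152*1/103 - 6632*(-1/22896) = -23152/103 + 829/2862 = -66175637/294786 ≈ -224.49)
m = -1326 (m = (-1*(-51))*((-9)**2 - 107) = 51*(81 - 107) = 51*(-26) = -1326)
m - F = -1326 - 1*(-66175637/294786) = -1326 + 66175637/294786 = -324710599/294786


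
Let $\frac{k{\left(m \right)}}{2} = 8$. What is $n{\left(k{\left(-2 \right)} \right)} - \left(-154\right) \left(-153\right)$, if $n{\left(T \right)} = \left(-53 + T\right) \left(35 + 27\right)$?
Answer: $-25856$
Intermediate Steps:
$k{\left(m \right)} = 16$ ($k{\left(m \right)} = 2 \cdot 8 = 16$)
$n{\left(T \right)} = -3286 + 62 T$ ($n{\left(T \right)} = \left(-53 + T\right) 62 = -3286 + 62 T$)
$n{\left(k{\left(-2 \right)} \right)} - \left(-154\right) \left(-153\right) = \left(-3286 + 62 \cdot 16\right) - \left(-154\right) \left(-153\right) = \left(-3286 + 992\right) - 23562 = -2294 - 23562 = -25856$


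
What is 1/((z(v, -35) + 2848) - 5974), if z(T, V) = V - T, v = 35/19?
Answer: -19/60094 ≈ -0.00031617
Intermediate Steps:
v = 35/19 (v = 35*(1/19) = 35/19 ≈ 1.8421)
1/((z(v, -35) + 2848) - 5974) = 1/(((-35 - 1*35/19) + 2848) - 5974) = 1/(((-35 - 35/19) + 2848) - 5974) = 1/((-700/19 + 2848) - 5974) = 1/(53412/19 - 5974) = 1/(-60094/19) = -19/60094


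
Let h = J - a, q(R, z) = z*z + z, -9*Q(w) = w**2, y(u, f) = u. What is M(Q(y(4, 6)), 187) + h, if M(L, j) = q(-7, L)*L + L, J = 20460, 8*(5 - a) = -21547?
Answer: 103561093/5832 ≈ 17757.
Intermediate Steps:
a = 21587/8 (a = 5 - 1/8*(-21547) = 5 + 21547/8 = 21587/8 ≈ 2698.4)
Q(w) = -w**2/9
q(R, z) = z + z**2 (q(R, z) = z**2 + z = z + z**2)
M(L, j) = L + L**2*(1 + L) (M(L, j) = (L*(1 + L))*L + L = L**2*(1 + L) + L = L + L**2*(1 + L))
h = 142093/8 (h = 20460 - 1*21587/8 = 20460 - 21587/8 = 142093/8 ≈ 17762.)
M(Q(y(4, 6)), 187) + h = (-1/9*4**2)*(1 + (-1/9*4**2)*(1 - 1/9*4**2)) + 142093/8 = (-1/9*16)*(1 + (-1/9*16)*(1 - 1/9*16)) + 142093/8 = -16*(1 - 16*(1 - 16/9)/9)/9 + 142093/8 = -16*(1 - 16/9*(-7/9))/9 + 142093/8 = -16*(1 + 112/81)/9 + 142093/8 = -16/9*193/81 + 142093/8 = -3088/729 + 142093/8 = 103561093/5832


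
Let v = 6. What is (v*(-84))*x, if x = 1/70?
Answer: -36/5 ≈ -7.2000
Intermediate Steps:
x = 1/70 ≈ 0.014286
(v*(-84))*x = (6*(-84))*(1/70) = -504*1/70 = -36/5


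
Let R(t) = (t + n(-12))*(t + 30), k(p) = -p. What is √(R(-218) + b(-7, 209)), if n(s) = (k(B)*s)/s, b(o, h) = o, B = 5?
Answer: √41917 ≈ 204.74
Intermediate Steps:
n(s) = -5 (n(s) = ((-1*5)*s)/s = (-5*s)/s = -5)
R(t) = (-5 + t)*(30 + t) (R(t) = (t - 5)*(t + 30) = (-5 + t)*(30 + t))
√(R(-218) + b(-7, 209)) = √((-150 + (-218)² + 25*(-218)) - 7) = √((-150 + 47524 - 5450) - 7) = √(41924 - 7) = √41917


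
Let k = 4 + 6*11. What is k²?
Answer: 4900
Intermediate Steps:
k = 70 (k = 4 + 66 = 70)
k² = 70² = 4900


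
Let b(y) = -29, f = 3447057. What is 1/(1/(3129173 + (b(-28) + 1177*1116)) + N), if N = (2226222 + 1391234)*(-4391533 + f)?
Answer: -4442676/15178848478966937855 ≈ -2.9269e-13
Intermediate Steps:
N = -3416600373056 (N = (2226222 + 1391234)*(-4391533 + 3447057) = 3617456*(-944476) = -3416600373056)
1/(1/(3129173 + (b(-28) + 1177*1116)) + N) = 1/(1/(3129173 + (-29 + 1177*1116)) - 3416600373056) = 1/(1/(3129173 + (-29 + 1313532)) - 3416600373056) = 1/(1/(3129173 + 1313503) - 3416600373056) = 1/(1/4442676 - 3416600373056) = 1/(-15178848478966937855/4442676) = -4442676/15178848478966937855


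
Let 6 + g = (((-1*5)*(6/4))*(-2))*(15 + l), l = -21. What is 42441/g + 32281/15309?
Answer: -215543431/489888 ≈ -439.99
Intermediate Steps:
g = -96 (g = -6 + (((-1*5)*(6/4))*(-2))*(15 - 21) = -6 + (-30/4*(-2))*(-6) = -6 + (-5*3/2*(-2))*(-6) = -6 - 15/2*(-2)*(-6) = -6 + 15*(-6) = -6 - 90 = -96)
42441/g + 32281/15309 = 42441/(-96) + 32281/15309 = 42441*(-1/96) + 32281*(1/15309) = -14147/32 + 32281/15309 = -215543431/489888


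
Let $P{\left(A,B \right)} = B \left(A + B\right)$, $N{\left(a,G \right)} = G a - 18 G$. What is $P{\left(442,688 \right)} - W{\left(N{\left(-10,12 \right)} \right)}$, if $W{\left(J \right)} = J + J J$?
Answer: $664880$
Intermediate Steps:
$N{\left(a,G \right)} = - 18 G + G a$
$W{\left(J \right)} = J + J^{2}$
$P{\left(442,688 \right)} - W{\left(N{\left(-10,12 \right)} \right)} = 688 \left(442 + 688\right) - 12 \left(-18 - 10\right) \left(1 + 12 \left(-18 - 10\right)\right) = 688 \cdot 1130 - 12 \left(-28\right) \left(1 + 12 \left(-28\right)\right) = 777440 - - 336 \left(1 - 336\right) = 777440 - \left(-336\right) \left(-335\right) = 777440 - 112560 = 664880$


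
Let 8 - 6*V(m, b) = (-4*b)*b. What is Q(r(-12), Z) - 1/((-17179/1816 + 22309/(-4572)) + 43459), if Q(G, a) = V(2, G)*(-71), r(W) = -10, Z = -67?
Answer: -435377266144340/90177560909 ≈ -4828.0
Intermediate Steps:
V(m, b) = 4/3 + 2*b²/3 (V(m, b) = 4/3 - (-4*b)*b/6 = 4/3 - (-2)*b²/3 = 4/3 + 2*b²/3)
Q(G, a) = -284/3 - 142*G²/3 (Q(G, a) = (4/3 + 2*G²/3)*(-71) = -284/3 - 142*G²/3)
Q(r(-12), Z) - 1/((-17179/1816 + 22309/(-4572)) + 43459) = (-284/3 - 142/3*(-10)²) - 1/((-17179/1816 + 22309/(-4572)) + 43459) = (-284/3 - 142/3*100) - 1/((-17179*1/1816 + 22309*(-1/4572)) + 43459) = (-284/3 - 14200/3) - 1/((-17179/1816 - 22309/4572) + 43459) = -4828 - 1/(-29763883/2075688 + 43459) = -4828 - 1/90177560909/2075688 = -4828 - 1*2075688/90177560909 = -4828 - 2075688/90177560909 = -435377266144340/90177560909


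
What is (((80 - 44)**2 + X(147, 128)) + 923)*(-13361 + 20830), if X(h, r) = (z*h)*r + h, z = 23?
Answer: 3250015846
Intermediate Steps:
X(h, r) = h + 23*h*r (X(h, r) = (23*h)*r + h = 23*h*r + h = h + 23*h*r)
(((80 - 44)**2 + X(147, 128)) + 923)*(-13361 + 20830) = (((80 - 44)**2 + 147*(1 + 23*128)) + 923)*(-13361 + 20830) = ((36**2 + 147*(1 + 2944)) + 923)*7469 = ((1296 + 147*2945) + 923)*7469 = ((1296 + 432915) + 923)*7469 = (434211 + 923)*7469 = 435134*7469 = 3250015846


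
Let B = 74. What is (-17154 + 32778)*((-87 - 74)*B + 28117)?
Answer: 253155672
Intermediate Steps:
(-17154 + 32778)*((-87 - 74)*B + 28117) = (-17154 + 32778)*((-87 - 74)*74 + 28117) = 15624*(-161*74 + 28117) = 15624*(-11914 + 28117) = 15624*16203 = 253155672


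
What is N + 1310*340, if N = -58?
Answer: 445342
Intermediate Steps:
N + 1310*340 = -58 + 1310*340 = -58 + 445400 = 445342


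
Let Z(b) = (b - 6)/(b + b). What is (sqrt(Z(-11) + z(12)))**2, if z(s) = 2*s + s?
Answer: 809/22 ≈ 36.773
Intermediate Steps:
Z(b) = (-6 + b)/(2*b) (Z(b) = (-6 + b)/((2*b)) = (-6 + b)*(1/(2*b)) = (-6 + b)/(2*b))
z(s) = 3*s
(sqrt(Z(-11) + z(12)))**2 = (sqrt((1/2)*(-6 - 11)/(-11) + 3*12))**2 = (sqrt((1/2)*(-1/11)*(-17) + 36))**2 = (sqrt(17/22 + 36))**2 = (sqrt(809/22))**2 = (sqrt(17798)/22)**2 = 809/22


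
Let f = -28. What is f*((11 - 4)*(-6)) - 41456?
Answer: -40280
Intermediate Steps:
f*((11 - 4)*(-6)) - 41456 = -28*(11 - 4)*(-6) - 41456 = -196*(-6) - 41456 = -28*(-42) - 41456 = 1176 - 41456 = -40280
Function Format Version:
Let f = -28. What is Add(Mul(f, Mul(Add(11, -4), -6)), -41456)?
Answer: -40280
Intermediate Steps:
Add(Mul(f, Mul(Add(11, -4), -6)), -41456) = Add(Mul(-28, Mul(Add(11, -4), -6)), -41456) = Add(Mul(-28, Mul(7, -6)), -41456) = Add(Mul(-28, -42), -41456) = Add(1176, -41456) = -40280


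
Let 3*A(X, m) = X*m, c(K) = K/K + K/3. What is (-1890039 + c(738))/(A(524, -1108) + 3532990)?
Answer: -2834688/5009189 ≈ -0.56590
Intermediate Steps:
c(K) = 1 + K/3 (c(K) = 1 + K*(⅓) = 1 + K/3)
A(X, m) = X*m/3 (A(X, m) = (X*m)/3 = X*m/3)
(-1890039 + c(738))/(A(524, -1108) + 3532990) = (-1890039 + (1 + (⅓)*738))/((⅓)*524*(-1108) + 3532990) = (-1890039 + (1 + 246))/(-580592/3 + 3532990) = (-1890039 + 247)/(10018378/3) = -1889792*3/10018378 = -2834688/5009189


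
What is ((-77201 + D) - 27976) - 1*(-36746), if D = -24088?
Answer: -92519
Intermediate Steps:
((-77201 + D) - 27976) - 1*(-36746) = ((-77201 - 24088) - 27976) - 1*(-36746) = (-101289 - 27976) + 36746 = -129265 + 36746 = -92519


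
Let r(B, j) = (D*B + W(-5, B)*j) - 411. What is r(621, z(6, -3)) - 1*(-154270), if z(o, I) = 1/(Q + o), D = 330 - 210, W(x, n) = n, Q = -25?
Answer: 4338580/19 ≈ 2.2835e+5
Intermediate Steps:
D = 120
z(o, I) = 1/(-25 + o)
r(B, j) = -411 + 120*B + B*j (r(B, j) = (120*B + B*j) - 411 = -411 + 120*B + B*j)
r(621, z(6, -3)) - 1*(-154270) = (-411 + 120*621 + 621/(-25 + 6)) - 1*(-154270) = (-411 + 74520 + 621/(-19)) + 154270 = (-411 + 74520 + 621*(-1/19)) + 154270 = (-411 + 74520 - 621/19) + 154270 = 1407450/19 + 154270 = 4338580/19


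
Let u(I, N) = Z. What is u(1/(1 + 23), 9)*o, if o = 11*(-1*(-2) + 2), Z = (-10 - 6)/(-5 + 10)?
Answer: -704/5 ≈ -140.80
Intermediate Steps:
Z = -16/5 ≈ -3.2000
u(I, N) = -16/5
o = 44 (o = 11*(2 + 2) = 11*4 = 44)
u(1/(1 + 23), 9)*o = -16/5*44 = -704/5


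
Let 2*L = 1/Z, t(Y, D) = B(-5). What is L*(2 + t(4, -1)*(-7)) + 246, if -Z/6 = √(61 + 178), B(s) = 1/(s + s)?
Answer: 246 - 9*√239/9560 ≈ 245.99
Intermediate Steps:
B(s) = 1/(2*s)
t(Y, D) = -⅒ (t(Y, D) = (½)/(-5) = (½)*(-⅕) = -⅒)
Z = -6*√239 (Z = -6*√(61 + 178) = -6*√239 ≈ -92.758)
L = -√239/2868 (L = 1/(2*((-6*√239))) = (-√239/1434)/2 = -√239/2868 ≈ -0.0053904)
L*(2 + t(4, -1)*(-7)) + 246 = (-√239/2868)*(2 - ⅒*(-7)) + 246 = (-√239/2868)*(2 + 7/10) + 246 = -√239/2868*(27/10) + 246 = -9*√239/9560 + 246 = 246 - 9*√239/9560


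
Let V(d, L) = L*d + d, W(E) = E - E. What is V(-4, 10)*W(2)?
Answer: 0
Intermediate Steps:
W(E) = 0
V(d, L) = d + L*d
V(-4, 10)*W(2) = -4*(1 + 10)*0 = -4*11*0 = -44*0 = 0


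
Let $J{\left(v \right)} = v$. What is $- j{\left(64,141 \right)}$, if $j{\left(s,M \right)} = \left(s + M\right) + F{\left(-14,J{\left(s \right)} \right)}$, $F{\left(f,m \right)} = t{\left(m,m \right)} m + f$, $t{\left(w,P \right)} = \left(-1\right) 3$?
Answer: $1$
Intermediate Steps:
$t{\left(w,P \right)} = -3$
$F{\left(f,m \right)} = f - 3 m$ ($F{\left(f,m \right)} = - 3 m + f = f - 3 m$)
$j{\left(s,M \right)} = -14 + M - 2 s$ ($j{\left(s,M \right)} = \left(s + M\right) - \left(14 + 3 s\right) = \left(M + s\right) - \left(14 + 3 s\right) = -14 + M - 2 s$)
$- j{\left(64,141 \right)} = - (-14 + 141 - 128) = \left(-1\right) \left(-1\right) = 1$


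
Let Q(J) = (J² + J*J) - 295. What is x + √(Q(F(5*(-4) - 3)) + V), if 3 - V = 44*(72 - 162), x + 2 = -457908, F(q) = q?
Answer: -457910 + √4726 ≈ -4.5784e+5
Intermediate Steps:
x = -457910 (x = -2 - 457908 = -457910)
Q(J) = -295 + 2*J² (Q(J) = (J² + J²) - 295 = 2*J² - 295 = -295 + 2*J²)
V = 3963 (V = 3 - 44*(72 - 162) = 3 - 44*(-90) = 3 - 1*(-3960) = 3 + 3960 = 3963)
x + √(Q(F(5*(-4) - 3)) + V) = -457910 + √((-295 + 2*(5*(-4) - 3)²) + 3963) = -457910 + √((-295 + 2*(-20 - 3)²) + 3963) = -457910 + √((-295 + 2*(-23)²) + 3963) = -457910 + √((-295 + 2*529) + 3963) = -457910 + √((-295 + 1058) + 3963) = -457910 + √(763 + 3963) = -457910 + √4726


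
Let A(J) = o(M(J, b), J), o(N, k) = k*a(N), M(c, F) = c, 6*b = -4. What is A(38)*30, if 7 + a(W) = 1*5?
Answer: -2280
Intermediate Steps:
b = -2/3 (b = (1/6)*(-4) = -2/3 ≈ -0.66667)
a(W) = -2 (a(W) = -7 + 1*5 = -7 + 5 = -2)
o(N, k) = -2*k (o(N, k) = k*(-2) = -2*k)
A(J) = -2*J
A(38)*30 = -2*38*30 = -76*30 = -2280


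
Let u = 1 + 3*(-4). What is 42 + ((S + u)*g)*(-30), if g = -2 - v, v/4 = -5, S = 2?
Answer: 4902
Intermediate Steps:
v = -20 (v = 4*(-5) = -20)
u = -11 (u = 1 - 12 = -11)
g = 18 (g = -2 - 1*(-20) = -2 + 20 = 18)
42 + ((S + u)*g)*(-30) = 42 + ((2 - 11)*18)*(-30) = 42 - 9*18*(-30) = 42 - 162*(-30) = 42 + 4860 = 4902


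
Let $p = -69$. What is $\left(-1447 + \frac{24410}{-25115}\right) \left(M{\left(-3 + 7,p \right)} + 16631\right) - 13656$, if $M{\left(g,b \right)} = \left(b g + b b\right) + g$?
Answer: $- \frac{153677796648}{5023} \approx -3.0595 \cdot 10^{7}$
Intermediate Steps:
$M{\left(g,b \right)} = g + b^{2} + b g$ ($M{\left(g,b \right)} = \left(b g + b^{2}\right) + g = \left(b^{2} + b g\right) + g = g + b^{2} + b g$)
$\left(-1447 + \frac{24410}{-25115}\right) \left(M{\left(-3 + 7,p \right)} + 16631\right) - 13656 = \left(-1447 + \frac{24410}{-25115}\right) \left(\left(\left(-3 + 7\right) + \left(-69\right)^{2} - 69 \left(-3 + 7\right)\right) + 16631\right) - 13656 = \left(-1447 + 24410 \left(- \frac{1}{25115}\right)\right) \left(\left(4 + 4761 - 276\right) + 16631\right) - 13656 = \left(-1447 - \frac{4882}{5023}\right) \left(\left(4 + 4761 - 276\right) + 16631\right) - 13656 = - \frac{7273163 \left(4489 + 16631\right)}{5023} - 13656 = \left(- \frac{7273163}{5023}\right) 21120 - 13656 = - \frac{153609202560}{5023} - 13656 = - \frac{153677796648}{5023}$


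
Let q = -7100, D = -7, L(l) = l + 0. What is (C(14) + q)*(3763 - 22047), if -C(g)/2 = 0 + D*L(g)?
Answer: 126232736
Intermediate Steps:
L(l) = l
C(g) = 14*g (C(g) = -2*(0 - 7*g) = -(-14)*g = 14*g)
(C(14) + q)*(3763 - 22047) = (14*14 - 7100)*(3763 - 22047) = (196 - 7100)*(-18284) = -6904*(-18284) = 126232736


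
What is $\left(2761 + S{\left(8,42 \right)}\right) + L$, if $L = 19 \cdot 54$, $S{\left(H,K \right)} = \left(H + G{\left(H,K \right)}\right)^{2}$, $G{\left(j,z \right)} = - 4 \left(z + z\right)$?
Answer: $111371$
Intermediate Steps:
$G{\left(j,z \right)} = - 8 z$ ($G{\left(j,z \right)} = - 4 \cdot 2 z = - 8 z$)
$S{\left(H,K \right)} = \left(H - 8 K\right)^{2}$
$L = 1026$
$\left(2761 + S{\left(8,42 \right)}\right) + L = \left(2761 + \left(8 - 336\right)^{2}\right) + 1026 = \left(2761 + \left(-328\right)^{2}\right) + 1026 = \left(2761 + 107584\right) + 1026 = 110345 + 1026 = 111371$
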